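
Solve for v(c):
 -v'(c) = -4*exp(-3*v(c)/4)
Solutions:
 v(c) = 4*log(C1 + 3*c)/3
 v(c) = 4*log((-1 - sqrt(3)*I)*(C1 + 3*c)^(1/3)/2)
 v(c) = 4*log((-1 + sqrt(3)*I)*(C1 + 3*c)^(1/3)/2)


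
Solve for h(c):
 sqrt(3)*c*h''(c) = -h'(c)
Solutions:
 h(c) = C1 + C2*c^(1 - sqrt(3)/3)


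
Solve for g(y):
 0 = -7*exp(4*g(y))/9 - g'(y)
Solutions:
 g(y) = log(-(1/(C1 + 28*y))^(1/4)) + log(3)/2
 g(y) = log(1/(C1 + 28*y))/4 + log(3)/2
 g(y) = log(-I*(1/(C1 + 28*y))^(1/4)) + log(3)/2
 g(y) = log(I*(1/(C1 + 28*y))^(1/4)) + log(3)/2


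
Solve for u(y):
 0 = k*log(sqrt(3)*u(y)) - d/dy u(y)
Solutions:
 Integral(1/(2*log(_y) + log(3)), (_y, u(y))) = C1 + k*y/2


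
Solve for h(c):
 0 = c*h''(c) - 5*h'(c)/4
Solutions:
 h(c) = C1 + C2*c^(9/4)


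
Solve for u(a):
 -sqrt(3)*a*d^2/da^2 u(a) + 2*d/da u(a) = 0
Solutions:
 u(a) = C1 + C2*a^(1 + 2*sqrt(3)/3)


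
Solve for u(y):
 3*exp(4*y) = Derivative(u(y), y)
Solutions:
 u(y) = C1 + 3*exp(4*y)/4


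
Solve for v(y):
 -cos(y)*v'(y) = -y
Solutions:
 v(y) = C1 + Integral(y/cos(y), y)


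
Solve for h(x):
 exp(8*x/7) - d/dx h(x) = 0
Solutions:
 h(x) = C1 + 7*exp(8*x/7)/8


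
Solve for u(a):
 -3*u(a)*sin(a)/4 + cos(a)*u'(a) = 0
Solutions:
 u(a) = C1/cos(a)^(3/4)


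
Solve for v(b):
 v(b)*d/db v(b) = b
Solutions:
 v(b) = -sqrt(C1 + b^2)
 v(b) = sqrt(C1 + b^2)


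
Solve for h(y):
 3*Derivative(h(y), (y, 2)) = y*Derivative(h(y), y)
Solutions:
 h(y) = C1 + C2*erfi(sqrt(6)*y/6)


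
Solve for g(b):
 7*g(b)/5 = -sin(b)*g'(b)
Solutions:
 g(b) = C1*(cos(b) + 1)^(7/10)/(cos(b) - 1)^(7/10)


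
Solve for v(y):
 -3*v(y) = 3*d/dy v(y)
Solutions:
 v(y) = C1*exp(-y)


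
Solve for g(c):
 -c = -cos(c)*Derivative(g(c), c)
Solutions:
 g(c) = C1 + Integral(c/cos(c), c)


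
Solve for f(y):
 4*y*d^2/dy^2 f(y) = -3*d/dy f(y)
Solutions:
 f(y) = C1 + C2*y^(1/4)


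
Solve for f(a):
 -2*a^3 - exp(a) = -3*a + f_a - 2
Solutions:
 f(a) = C1 - a^4/2 + 3*a^2/2 + 2*a - exp(a)


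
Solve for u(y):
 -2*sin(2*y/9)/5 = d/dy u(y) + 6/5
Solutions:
 u(y) = C1 - 6*y/5 + 9*cos(2*y/9)/5


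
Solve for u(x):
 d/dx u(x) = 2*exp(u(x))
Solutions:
 u(x) = log(-1/(C1 + 2*x))


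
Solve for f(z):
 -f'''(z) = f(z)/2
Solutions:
 f(z) = C3*exp(-2^(2/3)*z/2) + (C1*sin(2^(2/3)*sqrt(3)*z/4) + C2*cos(2^(2/3)*sqrt(3)*z/4))*exp(2^(2/3)*z/4)


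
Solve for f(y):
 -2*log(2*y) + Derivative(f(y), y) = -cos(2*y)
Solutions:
 f(y) = C1 + 2*y*log(y) - 2*y + 2*y*log(2) - sin(2*y)/2


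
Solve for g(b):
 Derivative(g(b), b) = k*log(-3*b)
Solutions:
 g(b) = C1 + b*k*log(-b) + b*k*(-1 + log(3))


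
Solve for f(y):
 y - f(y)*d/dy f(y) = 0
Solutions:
 f(y) = -sqrt(C1 + y^2)
 f(y) = sqrt(C1 + y^2)


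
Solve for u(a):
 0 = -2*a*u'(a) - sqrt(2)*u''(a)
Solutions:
 u(a) = C1 + C2*erf(2^(3/4)*a/2)


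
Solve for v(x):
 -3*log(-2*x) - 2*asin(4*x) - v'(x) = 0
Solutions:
 v(x) = C1 - 3*x*log(-x) - 2*x*asin(4*x) - 3*x*log(2) + 3*x - sqrt(1 - 16*x^2)/2


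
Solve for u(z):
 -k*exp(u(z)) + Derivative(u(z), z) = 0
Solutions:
 u(z) = log(-1/(C1 + k*z))


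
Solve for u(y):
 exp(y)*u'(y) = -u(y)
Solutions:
 u(y) = C1*exp(exp(-y))


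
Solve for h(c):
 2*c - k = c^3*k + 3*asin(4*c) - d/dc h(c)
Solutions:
 h(c) = C1 + c^4*k/4 - c^2 + c*k + 3*c*asin(4*c) + 3*sqrt(1 - 16*c^2)/4


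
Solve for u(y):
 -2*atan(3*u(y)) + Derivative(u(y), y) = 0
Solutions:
 Integral(1/atan(3*_y), (_y, u(y))) = C1 + 2*y


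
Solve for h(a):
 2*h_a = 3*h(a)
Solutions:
 h(a) = C1*exp(3*a/2)


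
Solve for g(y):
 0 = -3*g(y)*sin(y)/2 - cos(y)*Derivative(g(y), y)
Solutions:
 g(y) = C1*cos(y)^(3/2)


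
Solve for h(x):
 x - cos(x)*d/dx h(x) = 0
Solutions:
 h(x) = C1 + Integral(x/cos(x), x)


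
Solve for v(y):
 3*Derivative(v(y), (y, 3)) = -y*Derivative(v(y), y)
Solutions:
 v(y) = C1 + Integral(C2*airyai(-3^(2/3)*y/3) + C3*airybi(-3^(2/3)*y/3), y)


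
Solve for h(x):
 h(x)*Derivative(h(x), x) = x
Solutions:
 h(x) = -sqrt(C1 + x^2)
 h(x) = sqrt(C1 + x^2)


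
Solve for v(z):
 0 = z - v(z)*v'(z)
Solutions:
 v(z) = -sqrt(C1 + z^2)
 v(z) = sqrt(C1 + z^2)


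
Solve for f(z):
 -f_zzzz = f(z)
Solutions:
 f(z) = (C1*sin(sqrt(2)*z/2) + C2*cos(sqrt(2)*z/2))*exp(-sqrt(2)*z/2) + (C3*sin(sqrt(2)*z/2) + C4*cos(sqrt(2)*z/2))*exp(sqrt(2)*z/2)


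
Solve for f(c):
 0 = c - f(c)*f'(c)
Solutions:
 f(c) = -sqrt(C1 + c^2)
 f(c) = sqrt(C1 + c^2)


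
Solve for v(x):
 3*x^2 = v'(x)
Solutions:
 v(x) = C1 + x^3


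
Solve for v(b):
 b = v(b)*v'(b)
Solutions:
 v(b) = -sqrt(C1 + b^2)
 v(b) = sqrt(C1 + b^2)


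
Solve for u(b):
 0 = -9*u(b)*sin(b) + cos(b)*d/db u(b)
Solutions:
 u(b) = C1/cos(b)^9


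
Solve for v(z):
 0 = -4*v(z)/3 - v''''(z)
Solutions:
 v(z) = (C1*sin(3^(3/4)*z/3) + C2*cos(3^(3/4)*z/3))*exp(-3^(3/4)*z/3) + (C3*sin(3^(3/4)*z/3) + C4*cos(3^(3/4)*z/3))*exp(3^(3/4)*z/3)


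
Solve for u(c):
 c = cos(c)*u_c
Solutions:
 u(c) = C1 + Integral(c/cos(c), c)


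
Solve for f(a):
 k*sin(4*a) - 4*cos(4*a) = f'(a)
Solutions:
 f(a) = C1 - k*cos(4*a)/4 - sin(4*a)


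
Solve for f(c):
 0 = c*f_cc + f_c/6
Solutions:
 f(c) = C1 + C2*c^(5/6)


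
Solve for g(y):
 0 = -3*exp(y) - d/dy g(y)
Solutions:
 g(y) = C1 - 3*exp(y)


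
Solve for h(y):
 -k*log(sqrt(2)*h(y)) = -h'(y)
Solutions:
 Integral(1/(2*log(_y) + log(2)), (_y, h(y))) = C1 + k*y/2


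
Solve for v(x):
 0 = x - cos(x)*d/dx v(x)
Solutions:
 v(x) = C1 + Integral(x/cos(x), x)


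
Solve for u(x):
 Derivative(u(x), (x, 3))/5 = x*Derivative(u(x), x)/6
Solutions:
 u(x) = C1 + Integral(C2*airyai(5^(1/3)*6^(2/3)*x/6) + C3*airybi(5^(1/3)*6^(2/3)*x/6), x)


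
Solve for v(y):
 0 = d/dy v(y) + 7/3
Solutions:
 v(y) = C1 - 7*y/3


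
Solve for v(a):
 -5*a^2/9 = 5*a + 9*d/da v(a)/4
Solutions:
 v(a) = C1 - 20*a^3/243 - 10*a^2/9


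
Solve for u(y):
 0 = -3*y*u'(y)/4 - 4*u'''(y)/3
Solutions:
 u(y) = C1 + Integral(C2*airyai(-6^(2/3)*y/4) + C3*airybi(-6^(2/3)*y/4), y)


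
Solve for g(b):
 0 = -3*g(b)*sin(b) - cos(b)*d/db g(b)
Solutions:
 g(b) = C1*cos(b)^3


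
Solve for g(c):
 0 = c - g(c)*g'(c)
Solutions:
 g(c) = -sqrt(C1 + c^2)
 g(c) = sqrt(C1 + c^2)


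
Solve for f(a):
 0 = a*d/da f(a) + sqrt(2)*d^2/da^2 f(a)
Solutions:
 f(a) = C1 + C2*erf(2^(1/4)*a/2)


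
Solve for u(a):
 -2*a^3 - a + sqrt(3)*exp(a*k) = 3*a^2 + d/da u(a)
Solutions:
 u(a) = C1 - a^4/2 - a^3 - a^2/2 + sqrt(3)*exp(a*k)/k


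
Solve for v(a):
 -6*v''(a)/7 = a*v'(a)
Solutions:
 v(a) = C1 + C2*erf(sqrt(21)*a/6)


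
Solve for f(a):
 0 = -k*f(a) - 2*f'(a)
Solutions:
 f(a) = C1*exp(-a*k/2)


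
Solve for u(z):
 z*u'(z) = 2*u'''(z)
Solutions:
 u(z) = C1 + Integral(C2*airyai(2^(2/3)*z/2) + C3*airybi(2^(2/3)*z/2), z)


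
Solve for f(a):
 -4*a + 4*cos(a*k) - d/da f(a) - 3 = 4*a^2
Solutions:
 f(a) = C1 - 4*a^3/3 - 2*a^2 - 3*a + 4*sin(a*k)/k


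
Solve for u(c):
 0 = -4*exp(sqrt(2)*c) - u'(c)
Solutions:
 u(c) = C1 - 2*sqrt(2)*exp(sqrt(2)*c)


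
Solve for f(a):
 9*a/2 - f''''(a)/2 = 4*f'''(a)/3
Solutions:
 f(a) = C1 + C2*a + C3*a^2 + C4*exp(-8*a/3) + 9*a^4/64 - 27*a^3/128


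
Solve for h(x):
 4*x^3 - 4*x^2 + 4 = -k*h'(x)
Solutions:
 h(x) = C1 - x^4/k + 4*x^3/(3*k) - 4*x/k


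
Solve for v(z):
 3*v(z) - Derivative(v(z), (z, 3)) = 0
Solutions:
 v(z) = C3*exp(3^(1/3)*z) + (C1*sin(3^(5/6)*z/2) + C2*cos(3^(5/6)*z/2))*exp(-3^(1/3)*z/2)


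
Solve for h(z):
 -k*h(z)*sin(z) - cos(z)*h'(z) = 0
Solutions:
 h(z) = C1*exp(k*log(cos(z)))


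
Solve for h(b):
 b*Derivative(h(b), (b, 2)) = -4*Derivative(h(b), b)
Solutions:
 h(b) = C1 + C2/b^3


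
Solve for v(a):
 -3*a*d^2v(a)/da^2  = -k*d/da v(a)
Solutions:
 v(a) = C1 + a^(re(k)/3 + 1)*(C2*sin(log(a)*Abs(im(k))/3) + C3*cos(log(a)*im(k)/3))


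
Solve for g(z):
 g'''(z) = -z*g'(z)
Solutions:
 g(z) = C1 + Integral(C2*airyai(-z) + C3*airybi(-z), z)


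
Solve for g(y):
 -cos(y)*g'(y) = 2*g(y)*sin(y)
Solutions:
 g(y) = C1*cos(y)^2


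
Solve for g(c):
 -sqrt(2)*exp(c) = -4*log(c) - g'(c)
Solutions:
 g(c) = C1 - 4*c*log(c) + 4*c + sqrt(2)*exp(c)


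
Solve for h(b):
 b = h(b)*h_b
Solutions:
 h(b) = -sqrt(C1 + b^2)
 h(b) = sqrt(C1 + b^2)


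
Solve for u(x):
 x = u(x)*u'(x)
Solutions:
 u(x) = -sqrt(C1 + x^2)
 u(x) = sqrt(C1 + x^2)


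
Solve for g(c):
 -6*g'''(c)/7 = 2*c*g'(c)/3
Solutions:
 g(c) = C1 + Integral(C2*airyai(-21^(1/3)*c/3) + C3*airybi(-21^(1/3)*c/3), c)


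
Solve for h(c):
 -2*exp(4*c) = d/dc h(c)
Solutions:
 h(c) = C1 - exp(4*c)/2


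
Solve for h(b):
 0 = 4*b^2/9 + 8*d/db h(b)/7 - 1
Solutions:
 h(b) = C1 - 7*b^3/54 + 7*b/8


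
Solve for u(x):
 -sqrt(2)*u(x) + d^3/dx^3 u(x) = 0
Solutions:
 u(x) = C3*exp(2^(1/6)*x) + (C1*sin(2^(1/6)*sqrt(3)*x/2) + C2*cos(2^(1/6)*sqrt(3)*x/2))*exp(-2^(1/6)*x/2)


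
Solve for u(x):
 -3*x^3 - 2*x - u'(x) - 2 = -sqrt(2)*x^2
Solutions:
 u(x) = C1 - 3*x^4/4 + sqrt(2)*x^3/3 - x^2 - 2*x


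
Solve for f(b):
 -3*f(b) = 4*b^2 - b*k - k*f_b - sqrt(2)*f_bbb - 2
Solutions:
 f(b) = C1*exp(b*(-2*2^(1/6)*3^(2/3)*k/(sqrt(6)*sqrt(2*sqrt(2)*k^3 + 243) + 27*sqrt(2))^(1/3) + 6^(1/3)*(sqrt(6)*sqrt(2*sqrt(2)*k^3 + 243) + 27*sqrt(2))^(1/3))/6) + C2*exp(b*(-2*sqrt(2)*k/((-6^(1/3) + 2^(1/3)*3^(5/6)*I)*(sqrt(6)*sqrt(2*sqrt(2)*k^3 + 243) + 27*sqrt(2))^(1/3)) - 6^(1/3)*(sqrt(6)*sqrt(2*sqrt(2)*k^3 + 243) + 27*sqrt(2))^(1/3)/12 + 2^(1/3)*3^(5/6)*I*(sqrt(6)*sqrt(2*sqrt(2)*k^3 + 243) + 27*sqrt(2))^(1/3)/12)) + C3*exp(b*(2*sqrt(2)*k/((6^(1/3) + 2^(1/3)*3^(5/6)*I)*(sqrt(6)*sqrt(2*sqrt(2)*k^3 + 243) + 27*sqrt(2))^(1/3)) - 6^(1/3)*(sqrt(6)*sqrt(2*sqrt(2)*k^3 + 243) + 27*sqrt(2))^(1/3)/12 - 2^(1/3)*3^(5/6)*I*(sqrt(6)*sqrt(2*sqrt(2)*k^3 + 243) + 27*sqrt(2))^(1/3)/12)) - 4*b^2/3 - 5*b*k/9 - 5*k^2/27 + 2/3


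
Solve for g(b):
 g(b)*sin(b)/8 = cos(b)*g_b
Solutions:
 g(b) = C1/cos(b)^(1/8)


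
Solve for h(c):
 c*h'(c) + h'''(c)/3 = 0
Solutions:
 h(c) = C1 + Integral(C2*airyai(-3^(1/3)*c) + C3*airybi(-3^(1/3)*c), c)


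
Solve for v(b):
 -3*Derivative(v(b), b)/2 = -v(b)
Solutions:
 v(b) = C1*exp(2*b/3)


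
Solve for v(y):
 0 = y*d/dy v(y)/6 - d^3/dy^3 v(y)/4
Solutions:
 v(y) = C1 + Integral(C2*airyai(2^(1/3)*3^(2/3)*y/3) + C3*airybi(2^(1/3)*3^(2/3)*y/3), y)


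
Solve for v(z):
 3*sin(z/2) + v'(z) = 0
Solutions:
 v(z) = C1 + 6*cos(z/2)


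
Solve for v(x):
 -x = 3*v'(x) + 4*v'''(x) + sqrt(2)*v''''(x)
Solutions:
 v(x) = C1 + C2*exp(x*(-8*sqrt(2) + 16*2^(2/3)/(9*sqrt(418) + 145*sqrt(2))^(1/3) + 2^(1/3)*(9*sqrt(418) + 145*sqrt(2))^(1/3))/12)*sin(2^(1/3)*sqrt(3)*x*(-(9*sqrt(418) + 145*sqrt(2))^(1/3) + 16*2^(1/3)/(9*sqrt(418) + 145*sqrt(2))^(1/3))/12) + C3*exp(x*(-8*sqrt(2) + 16*2^(2/3)/(9*sqrt(418) + 145*sqrt(2))^(1/3) + 2^(1/3)*(9*sqrt(418) + 145*sqrt(2))^(1/3))/12)*cos(2^(1/3)*sqrt(3)*x*(-(9*sqrt(418) + 145*sqrt(2))^(1/3) + 16*2^(1/3)/(9*sqrt(418) + 145*sqrt(2))^(1/3))/12) + C4*exp(-x*(16*2^(2/3)/(9*sqrt(418) + 145*sqrt(2))^(1/3) + 4*sqrt(2) + 2^(1/3)*(9*sqrt(418) + 145*sqrt(2))^(1/3))/6) - x^2/6


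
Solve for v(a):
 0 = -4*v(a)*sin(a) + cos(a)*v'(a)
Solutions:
 v(a) = C1/cos(a)^4


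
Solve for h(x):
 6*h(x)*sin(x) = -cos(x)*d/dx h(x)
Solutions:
 h(x) = C1*cos(x)^6


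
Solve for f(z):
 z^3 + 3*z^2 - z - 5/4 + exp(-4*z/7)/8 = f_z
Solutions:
 f(z) = C1 + z^4/4 + z^3 - z^2/2 - 5*z/4 - 7*exp(-4*z/7)/32


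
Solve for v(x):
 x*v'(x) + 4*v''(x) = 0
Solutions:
 v(x) = C1 + C2*erf(sqrt(2)*x/4)


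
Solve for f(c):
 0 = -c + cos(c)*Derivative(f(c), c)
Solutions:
 f(c) = C1 + Integral(c/cos(c), c)


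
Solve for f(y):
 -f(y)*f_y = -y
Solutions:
 f(y) = -sqrt(C1 + y^2)
 f(y) = sqrt(C1 + y^2)


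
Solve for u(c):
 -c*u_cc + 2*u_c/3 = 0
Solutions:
 u(c) = C1 + C2*c^(5/3)


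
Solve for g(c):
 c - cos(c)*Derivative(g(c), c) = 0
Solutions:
 g(c) = C1 + Integral(c/cos(c), c)


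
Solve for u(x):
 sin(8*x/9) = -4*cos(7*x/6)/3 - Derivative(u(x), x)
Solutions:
 u(x) = C1 - 8*sin(7*x/6)/7 + 9*cos(8*x/9)/8


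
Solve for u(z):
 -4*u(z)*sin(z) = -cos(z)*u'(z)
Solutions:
 u(z) = C1/cos(z)^4


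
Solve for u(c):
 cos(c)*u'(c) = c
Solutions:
 u(c) = C1 + Integral(c/cos(c), c)


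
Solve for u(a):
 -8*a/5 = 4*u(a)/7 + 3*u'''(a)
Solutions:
 u(a) = C3*exp(-42^(2/3)*a/21) - 14*a/5 + (C1*sin(14^(2/3)*3^(1/6)*a/14) + C2*cos(14^(2/3)*3^(1/6)*a/14))*exp(42^(2/3)*a/42)


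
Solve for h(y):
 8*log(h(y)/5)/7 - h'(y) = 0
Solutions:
 7*Integral(1/(-log(_y) + log(5)), (_y, h(y)))/8 = C1 - y


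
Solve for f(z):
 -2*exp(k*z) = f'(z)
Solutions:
 f(z) = C1 - 2*exp(k*z)/k


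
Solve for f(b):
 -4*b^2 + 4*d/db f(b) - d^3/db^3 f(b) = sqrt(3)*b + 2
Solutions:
 f(b) = C1 + C2*exp(-2*b) + C3*exp(2*b) + b^3/3 + sqrt(3)*b^2/8 + b


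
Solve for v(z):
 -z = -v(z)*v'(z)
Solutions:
 v(z) = -sqrt(C1 + z^2)
 v(z) = sqrt(C1 + z^2)


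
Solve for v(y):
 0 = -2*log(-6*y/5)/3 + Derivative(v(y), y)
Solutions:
 v(y) = C1 + 2*y*log(-y)/3 + 2*y*(-log(5) - 1 + log(6))/3


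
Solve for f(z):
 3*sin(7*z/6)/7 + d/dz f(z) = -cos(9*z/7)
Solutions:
 f(z) = C1 - 7*sin(9*z/7)/9 + 18*cos(7*z/6)/49


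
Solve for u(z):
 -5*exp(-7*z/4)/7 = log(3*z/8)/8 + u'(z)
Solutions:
 u(z) = C1 - z*log(z)/8 + z*(-log(3) + 1 + 3*log(2))/8 + 20*exp(-7*z/4)/49


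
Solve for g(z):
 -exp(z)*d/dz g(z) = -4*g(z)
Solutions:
 g(z) = C1*exp(-4*exp(-z))


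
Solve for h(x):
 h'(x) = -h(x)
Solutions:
 h(x) = C1*exp(-x)


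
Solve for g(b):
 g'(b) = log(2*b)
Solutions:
 g(b) = C1 + b*log(b) - b + b*log(2)


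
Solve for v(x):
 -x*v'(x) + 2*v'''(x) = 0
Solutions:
 v(x) = C1 + Integral(C2*airyai(2^(2/3)*x/2) + C3*airybi(2^(2/3)*x/2), x)


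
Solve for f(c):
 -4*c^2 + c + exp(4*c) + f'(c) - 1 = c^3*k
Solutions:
 f(c) = C1 + c^4*k/4 + 4*c^3/3 - c^2/2 + c - exp(4*c)/4


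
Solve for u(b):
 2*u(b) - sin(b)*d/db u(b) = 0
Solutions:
 u(b) = C1*(cos(b) - 1)/(cos(b) + 1)


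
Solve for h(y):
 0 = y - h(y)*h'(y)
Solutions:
 h(y) = -sqrt(C1 + y^2)
 h(y) = sqrt(C1 + y^2)


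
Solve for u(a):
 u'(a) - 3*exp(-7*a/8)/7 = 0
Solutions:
 u(a) = C1 - 24*exp(-7*a/8)/49


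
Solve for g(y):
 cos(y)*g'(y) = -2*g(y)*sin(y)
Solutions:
 g(y) = C1*cos(y)^2


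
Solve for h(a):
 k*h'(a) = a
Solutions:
 h(a) = C1 + a^2/(2*k)


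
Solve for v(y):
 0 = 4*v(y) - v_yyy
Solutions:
 v(y) = C3*exp(2^(2/3)*y) + (C1*sin(2^(2/3)*sqrt(3)*y/2) + C2*cos(2^(2/3)*sqrt(3)*y/2))*exp(-2^(2/3)*y/2)


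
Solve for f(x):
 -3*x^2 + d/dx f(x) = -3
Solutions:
 f(x) = C1 + x^3 - 3*x


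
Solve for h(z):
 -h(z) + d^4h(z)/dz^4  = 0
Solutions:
 h(z) = C1*exp(-z) + C2*exp(z) + C3*sin(z) + C4*cos(z)


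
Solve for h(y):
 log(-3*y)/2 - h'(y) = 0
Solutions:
 h(y) = C1 + y*log(-y)/2 + y*(-1 + log(3))/2


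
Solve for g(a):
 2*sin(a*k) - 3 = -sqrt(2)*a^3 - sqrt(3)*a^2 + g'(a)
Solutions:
 g(a) = C1 + sqrt(2)*a^4/4 + sqrt(3)*a^3/3 - 3*a - 2*cos(a*k)/k


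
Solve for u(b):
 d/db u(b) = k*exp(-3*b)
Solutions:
 u(b) = C1 - k*exp(-3*b)/3


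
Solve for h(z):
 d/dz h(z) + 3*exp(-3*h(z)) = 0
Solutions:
 h(z) = log(C1 - 9*z)/3
 h(z) = log((-3^(1/3) - 3^(5/6)*I)*(C1 - 3*z)^(1/3)/2)
 h(z) = log((-3^(1/3) + 3^(5/6)*I)*(C1 - 3*z)^(1/3)/2)


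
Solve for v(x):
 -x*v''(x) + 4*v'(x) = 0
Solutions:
 v(x) = C1 + C2*x^5


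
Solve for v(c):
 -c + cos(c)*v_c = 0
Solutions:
 v(c) = C1 + Integral(c/cos(c), c)


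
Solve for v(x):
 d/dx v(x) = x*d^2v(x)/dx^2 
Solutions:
 v(x) = C1 + C2*x^2


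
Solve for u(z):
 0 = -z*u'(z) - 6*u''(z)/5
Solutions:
 u(z) = C1 + C2*erf(sqrt(15)*z/6)


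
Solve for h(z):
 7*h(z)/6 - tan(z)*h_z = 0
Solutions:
 h(z) = C1*sin(z)^(7/6)


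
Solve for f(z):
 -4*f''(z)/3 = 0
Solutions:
 f(z) = C1 + C2*z


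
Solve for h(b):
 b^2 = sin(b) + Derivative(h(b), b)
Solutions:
 h(b) = C1 + b^3/3 + cos(b)


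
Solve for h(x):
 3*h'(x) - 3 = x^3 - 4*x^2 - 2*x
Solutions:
 h(x) = C1 + x^4/12 - 4*x^3/9 - x^2/3 + x


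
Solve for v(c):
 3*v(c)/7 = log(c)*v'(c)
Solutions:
 v(c) = C1*exp(3*li(c)/7)


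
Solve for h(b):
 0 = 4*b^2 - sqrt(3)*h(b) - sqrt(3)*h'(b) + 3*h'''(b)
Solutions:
 h(b) = C1*exp(-b*(2*6^(1/3)/(sqrt(81 - 4*sqrt(3)) + 9)^(1/3) + 2^(2/3)*3^(1/6)*(sqrt(81 - 4*sqrt(3)) + 9)^(1/3))/12)*sin(b*(-6^(2/3)*(sqrt(81 - 4*sqrt(3)) + 9)^(1/3) + 2*2^(1/3)*3^(5/6)/(sqrt(81 - 4*sqrt(3)) + 9)^(1/3))/12) + C2*exp(-b*(2*6^(1/3)/(sqrt(81 - 4*sqrt(3)) + 9)^(1/3) + 2^(2/3)*3^(1/6)*(sqrt(81 - 4*sqrt(3)) + 9)^(1/3))/12)*cos(b*(-6^(2/3)*(sqrt(81 - 4*sqrt(3)) + 9)^(1/3) + 2*2^(1/3)*3^(5/6)/(sqrt(81 - 4*sqrt(3)) + 9)^(1/3))/12) + C3*exp(b*(2*6^(1/3)/(sqrt(81 - 4*sqrt(3)) + 9)^(1/3) + 2^(2/3)*3^(1/6)*(sqrt(81 - 4*sqrt(3)) + 9)^(1/3))/6) + 4*sqrt(3)*b^2/3 - 8*sqrt(3)*b/3 + 8*sqrt(3)/3


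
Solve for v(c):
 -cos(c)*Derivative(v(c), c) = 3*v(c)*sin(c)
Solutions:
 v(c) = C1*cos(c)^3


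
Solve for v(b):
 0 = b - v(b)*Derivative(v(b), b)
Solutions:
 v(b) = -sqrt(C1 + b^2)
 v(b) = sqrt(C1 + b^2)


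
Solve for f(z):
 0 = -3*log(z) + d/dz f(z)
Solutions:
 f(z) = C1 + 3*z*log(z) - 3*z


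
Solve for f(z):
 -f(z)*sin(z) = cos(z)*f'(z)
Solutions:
 f(z) = C1*cos(z)


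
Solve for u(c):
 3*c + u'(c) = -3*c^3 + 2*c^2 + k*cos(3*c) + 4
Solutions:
 u(c) = C1 - 3*c^4/4 + 2*c^3/3 - 3*c^2/2 + 4*c + k*sin(3*c)/3


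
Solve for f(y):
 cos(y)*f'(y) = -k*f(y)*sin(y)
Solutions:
 f(y) = C1*exp(k*log(cos(y)))


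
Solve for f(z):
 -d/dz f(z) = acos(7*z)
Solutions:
 f(z) = C1 - z*acos(7*z) + sqrt(1 - 49*z^2)/7


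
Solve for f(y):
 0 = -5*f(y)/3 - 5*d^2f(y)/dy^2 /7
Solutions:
 f(y) = C1*sin(sqrt(21)*y/3) + C2*cos(sqrt(21)*y/3)


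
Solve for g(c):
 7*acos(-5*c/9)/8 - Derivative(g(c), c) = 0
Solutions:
 g(c) = C1 + 7*c*acos(-5*c/9)/8 + 7*sqrt(81 - 25*c^2)/40


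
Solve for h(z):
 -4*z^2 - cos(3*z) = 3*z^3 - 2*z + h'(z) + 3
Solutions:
 h(z) = C1 - 3*z^4/4 - 4*z^3/3 + z^2 - 3*z - sin(3*z)/3


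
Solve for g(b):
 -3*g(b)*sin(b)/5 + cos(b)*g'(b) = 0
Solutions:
 g(b) = C1/cos(b)^(3/5)


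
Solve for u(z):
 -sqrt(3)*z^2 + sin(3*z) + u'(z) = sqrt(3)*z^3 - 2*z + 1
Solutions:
 u(z) = C1 + sqrt(3)*z^4/4 + sqrt(3)*z^3/3 - z^2 + z + cos(3*z)/3


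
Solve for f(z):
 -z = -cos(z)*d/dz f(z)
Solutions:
 f(z) = C1 + Integral(z/cos(z), z)


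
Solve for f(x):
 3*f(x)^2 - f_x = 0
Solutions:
 f(x) = -1/(C1 + 3*x)


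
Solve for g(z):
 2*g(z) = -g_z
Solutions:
 g(z) = C1*exp(-2*z)


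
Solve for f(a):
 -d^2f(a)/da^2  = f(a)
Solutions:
 f(a) = C1*sin(a) + C2*cos(a)


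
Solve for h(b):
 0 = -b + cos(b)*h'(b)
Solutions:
 h(b) = C1 + Integral(b/cos(b), b)


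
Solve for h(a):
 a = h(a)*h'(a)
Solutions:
 h(a) = -sqrt(C1 + a^2)
 h(a) = sqrt(C1 + a^2)


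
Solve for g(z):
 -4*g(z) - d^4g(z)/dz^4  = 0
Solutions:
 g(z) = (C1*sin(z) + C2*cos(z))*exp(-z) + (C3*sin(z) + C4*cos(z))*exp(z)


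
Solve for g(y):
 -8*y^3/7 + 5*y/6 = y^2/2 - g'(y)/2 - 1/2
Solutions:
 g(y) = C1 + 4*y^4/7 + y^3/3 - 5*y^2/6 - y


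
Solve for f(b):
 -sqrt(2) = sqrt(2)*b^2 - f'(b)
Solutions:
 f(b) = C1 + sqrt(2)*b^3/3 + sqrt(2)*b


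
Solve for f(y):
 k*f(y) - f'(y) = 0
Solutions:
 f(y) = C1*exp(k*y)


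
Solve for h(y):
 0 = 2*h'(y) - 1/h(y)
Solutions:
 h(y) = -sqrt(C1 + y)
 h(y) = sqrt(C1 + y)


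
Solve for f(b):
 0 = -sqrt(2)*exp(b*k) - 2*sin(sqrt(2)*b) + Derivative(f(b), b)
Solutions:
 f(b) = C1 - sqrt(2)*cos(sqrt(2)*b) + sqrt(2)*exp(b*k)/k


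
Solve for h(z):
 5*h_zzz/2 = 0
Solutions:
 h(z) = C1 + C2*z + C3*z^2


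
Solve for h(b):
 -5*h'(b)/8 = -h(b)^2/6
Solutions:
 h(b) = -15/(C1 + 4*b)


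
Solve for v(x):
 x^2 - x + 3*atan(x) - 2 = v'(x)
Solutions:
 v(x) = C1 + x^3/3 - x^2/2 + 3*x*atan(x) - 2*x - 3*log(x^2 + 1)/2


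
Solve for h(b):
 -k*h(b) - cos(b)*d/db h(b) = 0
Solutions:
 h(b) = C1*exp(k*(log(sin(b) - 1) - log(sin(b) + 1))/2)


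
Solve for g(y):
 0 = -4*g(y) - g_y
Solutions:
 g(y) = C1*exp(-4*y)


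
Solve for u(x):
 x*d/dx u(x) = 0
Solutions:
 u(x) = C1


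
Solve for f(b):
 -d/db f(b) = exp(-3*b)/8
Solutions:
 f(b) = C1 + exp(-3*b)/24


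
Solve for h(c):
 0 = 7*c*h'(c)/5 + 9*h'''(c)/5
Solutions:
 h(c) = C1 + Integral(C2*airyai(-21^(1/3)*c/3) + C3*airybi(-21^(1/3)*c/3), c)


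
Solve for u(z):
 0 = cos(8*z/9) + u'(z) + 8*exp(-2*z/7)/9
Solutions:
 u(z) = C1 - 9*sin(8*z/9)/8 + 28*exp(-2*z/7)/9


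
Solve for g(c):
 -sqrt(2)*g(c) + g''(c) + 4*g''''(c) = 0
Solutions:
 g(c) = C1*exp(-sqrt(2)*c*sqrt(-1 + sqrt(1 + 16*sqrt(2)))/4) + C2*exp(sqrt(2)*c*sqrt(-1 + sqrt(1 + 16*sqrt(2)))/4) + C3*sin(sqrt(2)*c*sqrt(1 + sqrt(1 + 16*sqrt(2)))/4) + C4*cosh(sqrt(2)*c*sqrt(-sqrt(1 + 16*sqrt(2)) - 1)/4)


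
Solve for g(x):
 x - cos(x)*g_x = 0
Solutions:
 g(x) = C1 + Integral(x/cos(x), x)


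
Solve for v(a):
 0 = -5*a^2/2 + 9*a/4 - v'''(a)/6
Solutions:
 v(a) = C1 + C2*a + C3*a^2 - a^5/4 + 9*a^4/16


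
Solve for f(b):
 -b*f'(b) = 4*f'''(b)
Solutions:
 f(b) = C1 + Integral(C2*airyai(-2^(1/3)*b/2) + C3*airybi(-2^(1/3)*b/2), b)


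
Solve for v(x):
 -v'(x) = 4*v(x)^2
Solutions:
 v(x) = 1/(C1 + 4*x)


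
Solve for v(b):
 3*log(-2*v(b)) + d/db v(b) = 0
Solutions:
 Integral(1/(log(-_y) + log(2)), (_y, v(b)))/3 = C1 - b


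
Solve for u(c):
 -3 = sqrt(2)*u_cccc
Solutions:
 u(c) = C1 + C2*c + C3*c^2 + C4*c^3 - sqrt(2)*c^4/16


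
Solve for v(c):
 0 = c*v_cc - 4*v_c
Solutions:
 v(c) = C1 + C2*c^5


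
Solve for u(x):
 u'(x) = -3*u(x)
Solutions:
 u(x) = C1*exp(-3*x)


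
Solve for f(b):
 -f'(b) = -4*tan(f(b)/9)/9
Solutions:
 f(b) = -9*asin(C1*exp(4*b/81)) + 9*pi
 f(b) = 9*asin(C1*exp(4*b/81))


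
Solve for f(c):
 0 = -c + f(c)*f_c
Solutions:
 f(c) = -sqrt(C1 + c^2)
 f(c) = sqrt(C1 + c^2)


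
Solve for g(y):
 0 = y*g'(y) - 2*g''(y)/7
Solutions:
 g(y) = C1 + C2*erfi(sqrt(7)*y/2)


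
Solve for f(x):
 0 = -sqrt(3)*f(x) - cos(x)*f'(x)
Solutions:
 f(x) = C1*(sin(x) - 1)^(sqrt(3)/2)/(sin(x) + 1)^(sqrt(3)/2)


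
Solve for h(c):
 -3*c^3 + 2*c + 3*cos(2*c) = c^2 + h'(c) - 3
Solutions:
 h(c) = C1 - 3*c^4/4 - c^3/3 + c^2 + 3*c + 3*sin(c)*cos(c)


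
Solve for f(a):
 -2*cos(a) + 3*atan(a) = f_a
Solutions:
 f(a) = C1 + 3*a*atan(a) - 3*log(a^2 + 1)/2 - 2*sin(a)


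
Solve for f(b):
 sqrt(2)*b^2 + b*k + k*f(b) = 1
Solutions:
 f(b) = (-sqrt(2)*b^2 - b*k + 1)/k


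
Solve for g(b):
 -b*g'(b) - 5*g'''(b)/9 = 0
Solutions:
 g(b) = C1 + Integral(C2*airyai(-15^(2/3)*b/5) + C3*airybi(-15^(2/3)*b/5), b)


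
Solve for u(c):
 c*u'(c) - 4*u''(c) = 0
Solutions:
 u(c) = C1 + C2*erfi(sqrt(2)*c/4)


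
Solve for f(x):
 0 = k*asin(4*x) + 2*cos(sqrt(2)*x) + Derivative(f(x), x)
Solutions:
 f(x) = C1 - k*(x*asin(4*x) + sqrt(1 - 16*x^2)/4) - sqrt(2)*sin(sqrt(2)*x)


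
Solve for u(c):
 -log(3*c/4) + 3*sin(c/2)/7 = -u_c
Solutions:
 u(c) = C1 + c*log(c) - 2*c*log(2) - c + c*log(3) + 6*cos(c/2)/7


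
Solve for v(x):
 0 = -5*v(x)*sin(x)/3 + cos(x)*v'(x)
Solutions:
 v(x) = C1/cos(x)^(5/3)


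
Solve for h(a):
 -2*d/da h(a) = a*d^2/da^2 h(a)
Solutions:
 h(a) = C1 + C2/a


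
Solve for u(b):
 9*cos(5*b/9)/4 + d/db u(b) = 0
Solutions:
 u(b) = C1 - 81*sin(5*b/9)/20


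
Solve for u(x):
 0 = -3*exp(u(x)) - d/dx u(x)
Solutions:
 u(x) = log(1/(C1 + 3*x))


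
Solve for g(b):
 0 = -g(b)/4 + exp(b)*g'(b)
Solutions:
 g(b) = C1*exp(-exp(-b)/4)


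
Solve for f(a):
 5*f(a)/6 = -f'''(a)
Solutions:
 f(a) = C3*exp(-5^(1/3)*6^(2/3)*a/6) + (C1*sin(2^(2/3)*3^(1/6)*5^(1/3)*a/4) + C2*cos(2^(2/3)*3^(1/6)*5^(1/3)*a/4))*exp(5^(1/3)*6^(2/3)*a/12)


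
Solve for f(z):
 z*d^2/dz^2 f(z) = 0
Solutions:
 f(z) = C1 + C2*z


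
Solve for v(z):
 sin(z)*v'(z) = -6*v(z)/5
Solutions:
 v(z) = C1*(cos(z) + 1)^(3/5)/(cos(z) - 1)^(3/5)


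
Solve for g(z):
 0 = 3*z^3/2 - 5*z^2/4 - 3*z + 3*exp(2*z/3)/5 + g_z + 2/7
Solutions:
 g(z) = C1 - 3*z^4/8 + 5*z^3/12 + 3*z^2/2 - 2*z/7 - 9*exp(2*z/3)/10


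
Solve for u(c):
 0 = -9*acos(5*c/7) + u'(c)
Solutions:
 u(c) = C1 + 9*c*acos(5*c/7) - 9*sqrt(49 - 25*c^2)/5


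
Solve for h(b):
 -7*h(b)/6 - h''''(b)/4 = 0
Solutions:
 h(b) = (C1*sin(6^(3/4)*7^(1/4)*b/6) + C2*cos(6^(3/4)*7^(1/4)*b/6))*exp(-6^(3/4)*7^(1/4)*b/6) + (C3*sin(6^(3/4)*7^(1/4)*b/6) + C4*cos(6^(3/4)*7^(1/4)*b/6))*exp(6^(3/4)*7^(1/4)*b/6)


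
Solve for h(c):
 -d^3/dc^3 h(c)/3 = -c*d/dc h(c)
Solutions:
 h(c) = C1 + Integral(C2*airyai(3^(1/3)*c) + C3*airybi(3^(1/3)*c), c)


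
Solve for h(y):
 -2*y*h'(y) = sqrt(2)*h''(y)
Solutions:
 h(y) = C1 + C2*erf(2^(3/4)*y/2)


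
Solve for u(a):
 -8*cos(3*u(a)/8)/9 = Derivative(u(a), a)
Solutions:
 8*a/9 - 4*log(sin(3*u(a)/8) - 1)/3 + 4*log(sin(3*u(a)/8) + 1)/3 = C1


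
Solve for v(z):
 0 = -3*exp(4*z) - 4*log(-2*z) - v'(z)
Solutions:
 v(z) = C1 - 4*z*log(-z) + 4*z*(1 - log(2)) - 3*exp(4*z)/4


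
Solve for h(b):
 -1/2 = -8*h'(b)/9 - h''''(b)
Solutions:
 h(b) = C1 + C4*exp(-2*3^(1/3)*b/3) + 9*b/16 + (C2*sin(3^(5/6)*b/3) + C3*cos(3^(5/6)*b/3))*exp(3^(1/3)*b/3)


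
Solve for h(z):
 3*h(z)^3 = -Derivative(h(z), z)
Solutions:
 h(z) = -sqrt(2)*sqrt(-1/(C1 - 3*z))/2
 h(z) = sqrt(2)*sqrt(-1/(C1 - 3*z))/2


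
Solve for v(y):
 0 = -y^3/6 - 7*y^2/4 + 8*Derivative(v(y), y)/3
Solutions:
 v(y) = C1 + y^4/64 + 7*y^3/32


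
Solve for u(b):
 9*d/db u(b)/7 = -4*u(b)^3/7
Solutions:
 u(b) = -3*sqrt(2)*sqrt(-1/(C1 - 4*b))/2
 u(b) = 3*sqrt(2)*sqrt(-1/(C1 - 4*b))/2


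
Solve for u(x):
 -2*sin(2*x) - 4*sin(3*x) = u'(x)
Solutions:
 u(x) = C1 + cos(2*x) + 4*cos(3*x)/3


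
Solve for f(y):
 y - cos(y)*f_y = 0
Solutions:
 f(y) = C1 + Integral(y/cos(y), y)


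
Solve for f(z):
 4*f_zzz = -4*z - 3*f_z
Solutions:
 f(z) = C1 + C2*sin(sqrt(3)*z/2) + C3*cos(sqrt(3)*z/2) - 2*z^2/3


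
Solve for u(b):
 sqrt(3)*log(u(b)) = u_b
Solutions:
 li(u(b)) = C1 + sqrt(3)*b


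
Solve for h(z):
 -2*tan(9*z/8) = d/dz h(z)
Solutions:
 h(z) = C1 + 16*log(cos(9*z/8))/9


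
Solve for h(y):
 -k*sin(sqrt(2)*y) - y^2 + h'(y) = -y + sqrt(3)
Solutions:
 h(y) = C1 - sqrt(2)*k*cos(sqrt(2)*y)/2 + y^3/3 - y^2/2 + sqrt(3)*y


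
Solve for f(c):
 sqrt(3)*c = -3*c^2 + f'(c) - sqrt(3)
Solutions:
 f(c) = C1 + c^3 + sqrt(3)*c^2/2 + sqrt(3)*c


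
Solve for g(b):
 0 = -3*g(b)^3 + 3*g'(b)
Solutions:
 g(b) = -sqrt(2)*sqrt(-1/(C1 + b))/2
 g(b) = sqrt(2)*sqrt(-1/(C1 + b))/2


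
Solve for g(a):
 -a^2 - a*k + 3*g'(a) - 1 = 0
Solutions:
 g(a) = C1 + a^3/9 + a^2*k/6 + a/3


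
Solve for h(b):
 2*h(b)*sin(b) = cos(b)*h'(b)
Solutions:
 h(b) = C1/cos(b)^2


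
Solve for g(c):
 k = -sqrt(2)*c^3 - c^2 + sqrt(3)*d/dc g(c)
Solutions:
 g(c) = C1 + sqrt(6)*c^4/12 + sqrt(3)*c^3/9 + sqrt(3)*c*k/3


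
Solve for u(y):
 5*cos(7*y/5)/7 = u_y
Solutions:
 u(y) = C1 + 25*sin(7*y/5)/49


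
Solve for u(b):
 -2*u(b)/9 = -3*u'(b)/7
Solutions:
 u(b) = C1*exp(14*b/27)


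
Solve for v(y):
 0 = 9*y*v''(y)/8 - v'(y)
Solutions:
 v(y) = C1 + C2*y^(17/9)


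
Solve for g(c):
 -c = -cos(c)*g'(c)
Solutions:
 g(c) = C1 + Integral(c/cos(c), c)


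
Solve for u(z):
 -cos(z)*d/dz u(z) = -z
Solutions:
 u(z) = C1 + Integral(z/cos(z), z)


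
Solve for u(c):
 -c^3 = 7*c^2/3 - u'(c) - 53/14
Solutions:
 u(c) = C1 + c^4/4 + 7*c^3/9 - 53*c/14


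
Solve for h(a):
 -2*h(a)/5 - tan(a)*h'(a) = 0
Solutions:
 h(a) = C1/sin(a)^(2/5)


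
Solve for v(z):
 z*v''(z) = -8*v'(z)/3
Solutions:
 v(z) = C1 + C2/z^(5/3)


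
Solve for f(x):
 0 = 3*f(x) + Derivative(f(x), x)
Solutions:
 f(x) = C1*exp(-3*x)


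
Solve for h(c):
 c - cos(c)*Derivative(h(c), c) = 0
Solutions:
 h(c) = C1 + Integral(c/cos(c), c)


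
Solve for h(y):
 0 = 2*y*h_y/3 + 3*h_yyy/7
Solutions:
 h(y) = C1 + Integral(C2*airyai(-42^(1/3)*y/3) + C3*airybi(-42^(1/3)*y/3), y)


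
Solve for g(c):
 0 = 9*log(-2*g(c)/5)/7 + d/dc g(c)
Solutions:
 7*Integral(1/(log(-_y) - log(5) + log(2)), (_y, g(c)))/9 = C1 - c


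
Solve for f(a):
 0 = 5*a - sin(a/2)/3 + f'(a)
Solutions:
 f(a) = C1 - 5*a^2/2 - 2*cos(a/2)/3


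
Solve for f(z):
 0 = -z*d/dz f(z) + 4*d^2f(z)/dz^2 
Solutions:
 f(z) = C1 + C2*erfi(sqrt(2)*z/4)


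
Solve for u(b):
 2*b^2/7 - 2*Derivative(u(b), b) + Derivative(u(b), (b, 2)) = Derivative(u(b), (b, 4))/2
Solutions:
 u(b) = C1 + C4*exp(-2*b) + b^3/21 + b^2/14 + b/14 + (C2*sin(b) + C3*cos(b))*exp(b)


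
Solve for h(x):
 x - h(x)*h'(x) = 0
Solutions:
 h(x) = -sqrt(C1 + x^2)
 h(x) = sqrt(C1 + x^2)


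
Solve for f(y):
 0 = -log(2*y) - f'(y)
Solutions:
 f(y) = C1 - y*log(y) - y*log(2) + y


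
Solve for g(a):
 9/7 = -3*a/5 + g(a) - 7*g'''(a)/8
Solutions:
 g(a) = C3*exp(2*7^(2/3)*a/7) + 3*a/5 + (C1*sin(sqrt(3)*7^(2/3)*a/7) + C2*cos(sqrt(3)*7^(2/3)*a/7))*exp(-7^(2/3)*a/7) + 9/7


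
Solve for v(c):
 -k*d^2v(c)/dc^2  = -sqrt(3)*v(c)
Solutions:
 v(c) = C1*exp(-3^(1/4)*c*sqrt(1/k)) + C2*exp(3^(1/4)*c*sqrt(1/k))


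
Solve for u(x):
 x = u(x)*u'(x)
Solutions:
 u(x) = -sqrt(C1 + x^2)
 u(x) = sqrt(C1 + x^2)


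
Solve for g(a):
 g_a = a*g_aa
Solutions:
 g(a) = C1 + C2*a^2


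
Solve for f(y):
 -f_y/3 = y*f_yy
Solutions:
 f(y) = C1 + C2*y^(2/3)


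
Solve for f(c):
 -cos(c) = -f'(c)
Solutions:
 f(c) = C1 + sin(c)


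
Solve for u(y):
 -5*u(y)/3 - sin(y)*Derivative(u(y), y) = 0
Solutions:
 u(y) = C1*(cos(y) + 1)^(5/6)/(cos(y) - 1)^(5/6)


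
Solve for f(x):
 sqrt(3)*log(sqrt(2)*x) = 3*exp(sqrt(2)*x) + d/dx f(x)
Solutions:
 f(x) = C1 + sqrt(3)*x*log(x) + sqrt(3)*x*(-1 + log(2)/2) - 3*sqrt(2)*exp(sqrt(2)*x)/2


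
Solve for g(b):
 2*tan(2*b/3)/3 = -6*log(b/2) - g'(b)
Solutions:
 g(b) = C1 - 6*b*log(b) + 6*b*log(2) + 6*b + log(cos(2*b/3))


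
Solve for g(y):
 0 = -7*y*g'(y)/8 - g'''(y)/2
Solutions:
 g(y) = C1 + Integral(C2*airyai(-14^(1/3)*y/2) + C3*airybi(-14^(1/3)*y/2), y)


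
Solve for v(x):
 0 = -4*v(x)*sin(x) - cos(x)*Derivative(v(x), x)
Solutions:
 v(x) = C1*cos(x)^4


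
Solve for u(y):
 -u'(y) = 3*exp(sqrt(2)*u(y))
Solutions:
 u(y) = sqrt(2)*(2*log(1/(C1 + 3*y)) - log(2))/4


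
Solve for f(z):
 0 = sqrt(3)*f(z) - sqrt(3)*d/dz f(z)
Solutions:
 f(z) = C1*exp(z)


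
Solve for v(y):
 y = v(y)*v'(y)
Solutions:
 v(y) = -sqrt(C1 + y^2)
 v(y) = sqrt(C1 + y^2)


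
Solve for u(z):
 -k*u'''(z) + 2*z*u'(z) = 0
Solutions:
 u(z) = C1 + Integral(C2*airyai(2^(1/3)*z*(1/k)^(1/3)) + C3*airybi(2^(1/3)*z*(1/k)^(1/3)), z)


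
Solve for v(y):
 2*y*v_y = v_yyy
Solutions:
 v(y) = C1 + Integral(C2*airyai(2^(1/3)*y) + C3*airybi(2^(1/3)*y), y)


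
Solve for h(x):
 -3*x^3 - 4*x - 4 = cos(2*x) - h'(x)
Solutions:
 h(x) = C1 + 3*x^4/4 + 2*x^2 + 4*x + sin(2*x)/2


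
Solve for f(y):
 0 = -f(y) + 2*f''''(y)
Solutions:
 f(y) = C1*exp(-2^(3/4)*y/2) + C2*exp(2^(3/4)*y/2) + C3*sin(2^(3/4)*y/2) + C4*cos(2^(3/4)*y/2)


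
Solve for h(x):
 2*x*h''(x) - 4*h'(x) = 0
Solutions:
 h(x) = C1 + C2*x^3


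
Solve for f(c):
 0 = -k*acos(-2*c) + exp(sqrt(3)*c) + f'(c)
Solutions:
 f(c) = C1 + k*(c*acos(-2*c) + sqrt(1 - 4*c^2)/2) - sqrt(3)*exp(sqrt(3)*c)/3


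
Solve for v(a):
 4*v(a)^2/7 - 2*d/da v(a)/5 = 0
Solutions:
 v(a) = -7/(C1 + 10*a)


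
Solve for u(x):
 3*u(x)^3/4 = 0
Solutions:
 u(x) = 0


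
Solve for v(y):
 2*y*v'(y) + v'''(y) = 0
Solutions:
 v(y) = C1 + Integral(C2*airyai(-2^(1/3)*y) + C3*airybi(-2^(1/3)*y), y)


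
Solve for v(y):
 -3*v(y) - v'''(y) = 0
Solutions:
 v(y) = C3*exp(-3^(1/3)*y) + (C1*sin(3^(5/6)*y/2) + C2*cos(3^(5/6)*y/2))*exp(3^(1/3)*y/2)


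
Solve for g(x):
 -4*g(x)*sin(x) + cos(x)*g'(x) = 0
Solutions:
 g(x) = C1/cos(x)^4


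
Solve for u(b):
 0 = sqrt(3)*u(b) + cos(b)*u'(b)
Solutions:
 u(b) = C1*(sin(b) - 1)^(sqrt(3)/2)/(sin(b) + 1)^(sqrt(3)/2)


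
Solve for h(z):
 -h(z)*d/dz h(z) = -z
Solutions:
 h(z) = -sqrt(C1 + z^2)
 h(z) = sqrt(C1 + z^2)


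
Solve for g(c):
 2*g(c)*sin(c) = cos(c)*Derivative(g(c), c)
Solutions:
 g(c) = C1/cos(c)^2


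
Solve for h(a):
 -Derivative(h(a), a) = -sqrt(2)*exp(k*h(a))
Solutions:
 h(a) = Piecewise((log(-1/(C1*k + sqrt(2)*a*k))/k, Ne(k, 0)), (nan, True))
 h(a) = Piecewise((C1 + sqrt(2)*a, Eq(k, 0)), (nan, True))


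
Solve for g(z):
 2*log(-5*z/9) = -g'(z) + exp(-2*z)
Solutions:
 g(z) = C1 - 2*z*log(-z) + 2*z*(-log(5) + 1 + 2*log(3)) - exp(-2*z)/2


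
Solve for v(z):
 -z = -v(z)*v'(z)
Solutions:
 v(z) = -sqrt(C1 + z^2)
 v(z) = sqrt(C1 + z^2)


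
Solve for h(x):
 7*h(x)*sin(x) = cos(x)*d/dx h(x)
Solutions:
 h(x) = C1/cos(x)^7


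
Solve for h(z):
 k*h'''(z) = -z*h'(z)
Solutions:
 h(z) = C1 + Integral(C2*airyai(z*(-1/k)^(1/3)) + C3*airybi(z*(-1/k)^(1/3)), z)


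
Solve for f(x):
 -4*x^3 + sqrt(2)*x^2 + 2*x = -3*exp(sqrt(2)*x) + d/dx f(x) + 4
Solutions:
 f(x) = C1 - x^4 + sqrt(2)*x^3/3 + x^2 - 4*x + 3*sqrt(2)*exp(sqrt(2)*x)/2


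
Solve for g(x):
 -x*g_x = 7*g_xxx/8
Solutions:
 g(x) = C1 + Integral(C2*airyai(-2*7^(2/3)*x/7) + C3*airybi(-2*7^(2/3)*x/7), x)


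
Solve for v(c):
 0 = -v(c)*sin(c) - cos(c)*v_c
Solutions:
 v(c) = C1*cos(c)


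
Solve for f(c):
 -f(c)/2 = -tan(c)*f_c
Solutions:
 f(c) = C1*sqrt(sin(c))


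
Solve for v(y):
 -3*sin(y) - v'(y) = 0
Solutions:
 v(y) = C1 + 3*cos(y)


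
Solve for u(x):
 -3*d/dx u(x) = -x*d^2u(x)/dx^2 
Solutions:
 u(x) = C1 + C2*x^4


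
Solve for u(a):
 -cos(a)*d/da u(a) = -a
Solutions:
 u(a) = C1 + Integral(a/cos(a), a)


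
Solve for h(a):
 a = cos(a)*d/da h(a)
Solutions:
 h(a) = C1 + Integral(a/cos(a), a)


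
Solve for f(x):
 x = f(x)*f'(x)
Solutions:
 f(x) = -sqrt(C1 + x^2)
 f(x) = sqrt(C1 + x^2)


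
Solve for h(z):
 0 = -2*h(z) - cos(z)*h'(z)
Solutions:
 h(z) = C1*(sin(z) - 1)/(sin(z) + 1)


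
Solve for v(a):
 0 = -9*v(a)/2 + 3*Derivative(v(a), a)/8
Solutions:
 v(a) = C1*exp(12*a)


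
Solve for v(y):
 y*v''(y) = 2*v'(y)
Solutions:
 v(y) = C1 + C2*y^3


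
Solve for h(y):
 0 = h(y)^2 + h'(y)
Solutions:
 h(y) = 1/(C1 + y)


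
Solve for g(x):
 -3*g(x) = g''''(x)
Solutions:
 g(x) = (C1*sin(sqrt(2)*3^(1/4)*x/2) + C2*cos(sqrt(2)*3^(1/4)*x/2))*exp(-sqrt(2)*3^(1/4)*x/2) + (C3*sin(sqrt(2)*3^(1/4)*x/2) + C4*cos(sqrt(2)*3^(1/4)*x/2))*exp(sqrt(2)*3^(1/4)*x/2)


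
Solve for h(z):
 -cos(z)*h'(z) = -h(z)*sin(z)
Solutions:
 h(z) = C1/cos(z)


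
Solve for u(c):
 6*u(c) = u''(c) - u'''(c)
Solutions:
 u(c) = C1*exp(c*((9*sqrt(79) + 80)^(-1/3) + 2 + (9*sqrt(79) + 80)^(1/3))/6)*sin(sqrt(3)*c*(-(9*sqrt(79) + 80)^(1/3) + (9*sqrt(79) + 80)^(-1/3))/6) + C2*exp(c*((9*sqrt(79) + 80)^(-1/3) + 2 + (9*sqrt(79) + 80)^(1/3))/6)*cos(sqrt(3)*c*(-(9*sqrt(79) + 80)^(1/3) + (9*sqrt(79) + 80)^(-1/3))/6) + C3*exp(c*(-(9*sqrt(79) + 80)^(1/3) - 1/(9*sqrt(79) + 80)^(1/3) + 1)/3)


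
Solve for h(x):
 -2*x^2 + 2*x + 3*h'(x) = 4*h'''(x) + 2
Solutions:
 h(x) = C1 + C2*exp(-sqrt(3)*x/2) + C3*exp(sqrt(3)*x/2) + 2*x^3/9 - x^2/3 + 22*x/9


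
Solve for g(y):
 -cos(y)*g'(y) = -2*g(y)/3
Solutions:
 g(y) = C1*(sin(y) + 1)^(1/3)/(sin(y) - 1)^(1/3)


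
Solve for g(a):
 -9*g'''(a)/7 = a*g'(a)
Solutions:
 g(a) = C1 + Integral(C2*airyai(-21^(1/3)*a/3) + C3*airybi(-21^(1/3)*a/3), a)


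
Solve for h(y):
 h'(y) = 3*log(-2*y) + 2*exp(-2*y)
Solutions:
 h(y) = C1 + 3*y*log(-y) + 3*y*(-1 + log(2)) - exp(-2*y)


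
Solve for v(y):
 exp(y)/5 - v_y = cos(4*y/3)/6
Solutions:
 v(y) = C1 + exp(y)/5 - sin(4*y/3)/8


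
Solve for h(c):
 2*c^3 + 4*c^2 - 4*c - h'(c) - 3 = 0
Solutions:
 h(c) = C1 + c^4/2 + 4*c^3/3 - 2*c^2 - 3*c


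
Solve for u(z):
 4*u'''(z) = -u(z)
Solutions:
 u(z) = C3*exp(-2^(1/3)*z/2) + (C1*sin(2^(1/3)*sqrt(3)*z/4) + C2*cos(2^(1/3)*sqrt(3)*z/4))*exp(2^(1/3)*z/4)


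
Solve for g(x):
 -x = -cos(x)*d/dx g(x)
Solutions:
 g(x) = C1 + Integral(x/cos(x), x)


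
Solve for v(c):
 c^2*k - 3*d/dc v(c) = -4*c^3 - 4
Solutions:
 v(c) = C1 + c^4/3 + c^3*k/9 + 4*c/3


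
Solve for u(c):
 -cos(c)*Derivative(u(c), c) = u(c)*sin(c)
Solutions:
 u(c) = C1*cos(c)


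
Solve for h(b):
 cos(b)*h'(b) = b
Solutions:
 h(b) = C1 + Integral(b/cos(b), b)


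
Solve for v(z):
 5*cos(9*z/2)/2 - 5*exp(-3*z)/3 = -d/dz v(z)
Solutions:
 v(z) = C1 - 5*sin(9*z/2)/9 - 5*exp(-3*z)/9


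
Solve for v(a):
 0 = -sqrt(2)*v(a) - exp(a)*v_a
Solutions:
 v(a) = C1*exp(sqrt(2)*exp(-a))


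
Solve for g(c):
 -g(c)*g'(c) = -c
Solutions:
 g(c) = -sqrt(C1 + c^2)
 g(c) = sqrt(C1 + c^2)


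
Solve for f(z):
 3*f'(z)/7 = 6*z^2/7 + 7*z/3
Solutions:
 f(z) = C1 + 2*z^3/3 + 49*z^2/18


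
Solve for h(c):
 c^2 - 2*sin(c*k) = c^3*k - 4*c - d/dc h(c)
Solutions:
 h(c) = C1 + c^4*k/4 - c^3/3 - 2*c^2 - 2*cos(c*k)/k


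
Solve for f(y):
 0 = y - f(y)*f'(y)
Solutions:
 f(y) = -sqrt(C1 + y^2)
 f(y) = sqrt(C1 + y^2)


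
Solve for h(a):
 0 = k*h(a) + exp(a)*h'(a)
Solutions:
 h(a) = C1*exp(k*exp(-a))


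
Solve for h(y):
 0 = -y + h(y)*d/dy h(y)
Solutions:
 h(y) = -sqrt(C1 + y^2)
 h(y) = sqrt(C1 + y^2)


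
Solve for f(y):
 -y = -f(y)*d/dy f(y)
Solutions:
 f(y) = -sqrt(C1 + y^2)
 f(y) = sqrt(C1 + y^2)


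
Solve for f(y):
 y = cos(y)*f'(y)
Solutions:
 f(y) = C1 + Integral(y/cos(y), y)


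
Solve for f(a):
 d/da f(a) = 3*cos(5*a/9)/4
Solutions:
 f(a) = C1 + 27*sin(5*a/9)/20


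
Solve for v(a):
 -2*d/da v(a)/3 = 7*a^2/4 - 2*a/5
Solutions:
 v(a) = C1 - 7*a^3/8 + 3*a^2/10


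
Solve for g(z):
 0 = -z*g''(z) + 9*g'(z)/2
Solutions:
 g(z) = C1 + C2*z^(11/2)


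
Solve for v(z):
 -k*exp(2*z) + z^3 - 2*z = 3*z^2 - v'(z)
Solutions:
 v(z) = C1 + k*exp(2*z)/2 - z^4/4 + z^3 + z^2


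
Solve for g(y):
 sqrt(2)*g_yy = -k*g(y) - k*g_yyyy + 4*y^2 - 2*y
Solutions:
 g(y) = C1*exp(-2^(3/4)*y*sqrt((-sqrt(1 - 2*k^2) - 1)/k)/2) + C2*exp(2^(3/4)*y*sqrt((-sqrt(1 - 2*k^2) - 1)/k)/2) + C3*exp(-2^(3/4)*y*sqrt((sqrt(1 - 2*k^2) - 1)/k)/2) + C4*exp(2^(3/4)*y*sqrt((sqrt(1 - 2*k^2) - 1)/k)/2) + 4*y^2/k - 2*y/k - 8*sqrt(2)/k^2


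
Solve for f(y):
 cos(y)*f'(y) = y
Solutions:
 f(y) = C1 + Integral(y/cos(y), y)


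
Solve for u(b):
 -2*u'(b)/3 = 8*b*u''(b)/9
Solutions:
 u(b) = C1 + C2*b^(1/4)


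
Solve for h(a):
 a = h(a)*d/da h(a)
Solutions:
 h(a) = -sqrt(C1 + a^2)
 h(a) = sqrt(C1 + a^2)


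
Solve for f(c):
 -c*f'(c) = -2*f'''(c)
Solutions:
 f(c) = C1 + Integral(C2*airyai(2^(2/3)*c/2) + C3*airybi(2^(2/3)*c/2), c)


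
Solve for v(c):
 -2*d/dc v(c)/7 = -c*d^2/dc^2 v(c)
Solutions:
 v(c) = C1 + C2*c^(9/7)


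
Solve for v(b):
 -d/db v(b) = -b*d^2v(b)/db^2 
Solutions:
 v(b) = C1 + C2*b^2


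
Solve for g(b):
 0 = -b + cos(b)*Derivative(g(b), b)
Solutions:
 g(b) = C1 + Integral(b/cos(b), b)


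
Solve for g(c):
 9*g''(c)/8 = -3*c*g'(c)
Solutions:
 g(c) = C1 + C2*erf(2*sqrt(3)*c/3)


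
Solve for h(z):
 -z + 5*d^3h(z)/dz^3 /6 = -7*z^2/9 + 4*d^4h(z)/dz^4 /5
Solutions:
 h(z) = C1 + C2*z + C3*z^2 + C4*exp(25*z/24) - 7*z^5/450 - 37*z^4/1500 - 296*z^3/3125


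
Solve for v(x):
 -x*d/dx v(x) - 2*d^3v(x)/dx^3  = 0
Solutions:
 v(x) = C1 + Integral(C2*airyai(-2^(2/3)*x/2) + C3*airybi(-2^(2/3)*x/2), x)
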